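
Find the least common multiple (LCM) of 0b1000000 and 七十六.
Convert 0b1000000 (binary) → 64 (decimal)
Convert 七十六 (Chinese numeral) → 7×10 + 6 = 76 (decimal)
Compute lcm(64, 76) = 1216
1216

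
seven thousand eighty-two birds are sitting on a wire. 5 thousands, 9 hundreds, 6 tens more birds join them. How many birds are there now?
Convert seven thousand eighty-two (English words) → 7×1000 + 82 = 7082 (decimal)
Convert 5 thousands, 9 hundreds, 6 tens (place-value notation) → 5×1000 + 9×100 + 6×10 = 5960 (decimal)
Compute 7082 + 5960 = 13042
13042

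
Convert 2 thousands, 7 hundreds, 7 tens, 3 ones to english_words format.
Convert 2 thousands, 7 hundreds, 7 tens, 3 ones (place-value notation) → 2×1000 + 7×100 + 7×10 + 3 = 2773 (decimal)
Convert 2773 (decimal) → 2773 = 2×1000 + 7×100 + 73 → two thousand seven hundred seventy-three (English words)
two thousand seven hundred seventy-three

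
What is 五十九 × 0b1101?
Convert 五十九 (Chinese numeral) → 5×10 + 9 = 59 (decimal)
Convert 0b1101 (binary) → 8 + 4 + 1 = 13 (decimal)
Compute 59 × 13 = 767
767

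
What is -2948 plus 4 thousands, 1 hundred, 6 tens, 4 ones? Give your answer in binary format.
Convert 4 thousands, 1 hundred, 6 tens, 4 ones (place-value notation) → 4×1000 + 1×100 + 6×10 + 4 = 4164 (decimal)
Compute -2948 + 4164 = 1216
Convert 1216 (decimal) → 1216 = 1024 + 128 + 64 → 0b10011000000 (binary)
0b10011000000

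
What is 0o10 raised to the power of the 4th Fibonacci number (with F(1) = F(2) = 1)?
Convert 0o10 (octal) → 1×8 = 8 (decimal)
Convert the 4th Fibonacci number (with F(1) = F(2) = 1) (Fibonacci index) → 1, 1, 2, 3 → 3 (decimal)
Compute 8 ^ 3 = 512
512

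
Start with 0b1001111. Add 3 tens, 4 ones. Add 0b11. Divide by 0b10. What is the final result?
Convert 0b1001111 (binary) → 64 + 8 + 4 + 2 + 1 = 79 (decimal)
Start: 79
Convert 3 tens, 4 ones (place-value notation) → 3×10 + 4 = 34 (decimal)
79 + 34 = 113
Convert 0b11 (binary) → 2 + 1 = 3 (decimal)
113 + 3 = 116
Convert 0b10 (binary) → 2 (decimal)
116 ÷ 2 = 58
58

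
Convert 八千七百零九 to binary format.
Convert 八千七百零九 (Chinese numeral) → 8×1000 + 7×100 + 9 = 8709 (decimal)
Convert 8709 (decimal) → 8709 = 8192 + 512 + 4 + 1 → 0b10001000000101 (binary)
0b10001000000101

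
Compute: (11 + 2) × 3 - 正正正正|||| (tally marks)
Convert 正正正正|||| (tally marks) → 5 + 5 + 5 + 5 + 4 = 24 (decimal)
Expression in decimal: (11 + 2) × 3 - 24
Parentheses first: 11 + 2 = 13
Multiply: 13 × 3 = 39
Subtract: 39 - 24 = 15
15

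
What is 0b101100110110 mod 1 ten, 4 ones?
Convert 0b101100110110 (binary) → 2048 + 512 + 256 + 32 + 16 + 4 + 2 = 2870 (decimal)
Convert 1 ten, 4 ones (place-value notation) → 1×10 + 4 = 14 (decimal)
Compute 2870 mod 14 = 0
0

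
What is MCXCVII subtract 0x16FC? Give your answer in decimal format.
Convert MCXCVII (Roman numeral) → 1000 + 100 + 90 + 5 + 1 + 1 = 1197 (decimal)
Convert 0x16FC (hexadecimal) → 1×4096 + 6×256 + 15×16 + 12 = 5884 (decimal)
Compute 1197 - 5884 = -4687
-4687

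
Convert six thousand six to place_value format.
Convert six thousand six (English words) → 6×1000 + 6 = 6006 (decimal)
Convert 6006 (decimal) → 6006 = 6×1000 + 6 → 6 thousands, 6 ones (place-value notation)
6 thousands, 6 ones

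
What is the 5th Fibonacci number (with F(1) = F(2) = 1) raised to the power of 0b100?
Convert the 5th Fibonacci number (with F(1) = F(2) = 1) (Fibonacci index) → 1, 1, 2, 3, 5 → 5 (decimal)
Convert 0b100 (binary) → 4 (decimal)
Compute 5 ^ 4 = 625
625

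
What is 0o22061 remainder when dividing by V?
Convert 0o22061 (octal) → 2×4096 + 2×512 + 6×8 + 1 = 9265 (decimal)
Convert V (Roman numeral) → 5 (decimal)
Compute 9265 mod 5 = 0
0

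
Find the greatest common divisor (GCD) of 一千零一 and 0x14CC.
Convert 一千零一 (Chinese numeral) → 1×1000 + 1 = 1001 (decimal)
Convert 0x14CC (hexadecimal) → 1×4096 + 4×256 + 12×16 + 12 = 5324 (decimal)
Compute gcd(1001, 5324) = 11
11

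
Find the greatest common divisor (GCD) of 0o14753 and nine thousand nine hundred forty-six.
Convert 0o14753 (octal) → 1×4096 + 4×512 + 7×64 + 5×8 + 3 = 6635 (decimal)
Convert nine thousand nine hundred forty-six (English words) → 9×1000 + 9×100 + 46 = 9946 (decimal)
Compute gcd(6635, 9946) = 1
1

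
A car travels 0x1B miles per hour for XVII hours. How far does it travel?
Convert 0x1B (hexadecimal) → 1×16 + 11 = 27 (decimal)
Convert XVII (Roman numeral) → 10 + 5 + 1 + 1 = 17 (decimal)
Compute 27 × 17 = 459
459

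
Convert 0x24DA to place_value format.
Convert 0x24DA (hexadecimal) → 2×4096 + 4×256 + 13×16 + 10 = 9434 (decimal)
Convert 9434 (decimal) → 9434 = 9×1000 + 4×100 + 3×10 + 4 → 9 thousands, 4 hundreds, 3 tens, 4 ones (place-value notation)
9 thousands, 4 hundreds, 3 tens, 4 ones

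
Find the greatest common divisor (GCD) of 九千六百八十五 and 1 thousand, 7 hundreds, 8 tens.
Convert 九千六百八十五 (Chinese numeral) → 9×1000 + 6×100 + 8×10 + 5 = 9685 (decimal)
Convert 1 thousand, 7 hundreds, 8 tens (place-value notation) → 1×1000 + 7×100 + 8×10 = 1780 (decimal)
Compute gcd(9685, 1780) = 5
5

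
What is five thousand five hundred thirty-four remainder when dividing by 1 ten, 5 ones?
Convert five thousand five hundred thirty-four (English words) → 5×1000 + 5×100 + 34 = 5534 (decimal)
Convert 1 ten, 5 ones (place-value notation) → 1×10 + 5 = 15 (decimal)
Compute 5534 mod 15 = 14
14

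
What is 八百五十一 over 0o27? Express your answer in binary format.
Convert 八百五十一 (Chinese numeral) → 8×100 + 5×10 + 1 = 851 (decimal)
Convert 0o27 (octal) → 2×8 + 7 = 23 (decimal)
Compute 851 ÷ 23 = 37
Convert 37 (decimal) → 37 = 32 + 4 + 1 → 0b100101 (binary)
0b100101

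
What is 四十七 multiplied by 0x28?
Convert 四十七 (Chinese numeral) → 4×10 + 7 = 47 (decimal)
Convert 0x28 (hexadecimal) → 2×16 + 8 = 40 (decimal)
Compute 47 × 40 = 1880
1880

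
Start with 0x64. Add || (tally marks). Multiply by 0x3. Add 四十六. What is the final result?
Convert 0x64 (hexadecimal) → 6×16 + 4 = 100 (decimal)
Start: 100
Convert || (tally marks) → 2 (decimal)
100 + 2 = 102
Convert 0x3 (hexadecimal) → 3 (decimal)
102 × 3 = 306
Convert 四十六 (Chinese numeral) → 4×10 + 6 = 46 (decimal)
306 + 46 = 352
352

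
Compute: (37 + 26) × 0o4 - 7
Convert 0o4 (octal) → 4 (decimal)
Expression in decimal: (37 + 26) × 4 - 7
Parentheses first: 37 + 26 = 63
Multiply: 63 × 4 = 252
Subtract: 252 - 7 = 245
245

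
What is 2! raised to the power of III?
Convert 2! (factorial) → 2 (decimal)
Convert III (Roman numeral) → 1 + 1 + 1 = 3 (decimal)
Compute 2 ^ 3 = 8
8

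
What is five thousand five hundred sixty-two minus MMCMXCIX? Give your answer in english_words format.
Convert five thousand five hundred sixty-two (English words) → 5×1000 + 5×100 + 62 = 5562 (decimal)
Convert MMCMXCIX (Roman numeral) → 1000 + 1000 + 900 + 90 + 9 = 2999 (decimal)
Compute 5562 - 2999 = 2563
Convert 2563 (decimal) → 2563 = 2×1000 + 5×100 + 63 → two thousand five hundred sixty-three (English words)
two thousand five hundred sixty-three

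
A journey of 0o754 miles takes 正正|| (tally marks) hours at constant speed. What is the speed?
Convert 0o754 (octal) → 7×64 + 5×8 + 4 = 492 (decimal)
Convert 正正|| (tally marks) → 5 + 5 + 2 = 12 (decimal)
Compute 492 ÷ 12 = 41
41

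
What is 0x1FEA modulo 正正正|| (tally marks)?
Convert 0x1FEA (hexadecimal) → 1×4096 + 15×256 + 14×16 + 10 = 8170 (decimal)
Convert 正正正|| (tally marks) → 5 + 5 + 5 + 2 = 17 (decimal)
Compute 8170 mod 17 = 10
10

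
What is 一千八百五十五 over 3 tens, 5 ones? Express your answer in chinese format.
Convert 一千八百五十五 (Chinese numeral) → 1×1000 + 8×100 + 5×10 + 5 = 1855 (decimal)
Convert 3 tens, 5 ones (place-value notation) → 3×10 + 5 = 35 (decimal)
Compute 1855 ÷ 35 = 53
Convert 53 (decimal) → 53 = 5×10 + 3 → 五十三 (Chinese numeral)
五十三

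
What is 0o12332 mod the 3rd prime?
Convert 0o12332 (octal) → 1×4096 + 2×512 + 3×64 + 3×8 + 2 = 5338 (decimal)
Convert the 3rd prime (prime index) → 5 (decimal)
Compute 5338 mod 5 = 3
3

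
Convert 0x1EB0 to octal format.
Convert 0x1EB0 (hexadecimal) → 1×4096 + 14×256 + 11×16 = 7856 (decimal)
Convert 7856 (decimal) → 7856 = 1×4096 + 7×512 + 2×64 + 6×8 → 0o17260 (octal)
0o17260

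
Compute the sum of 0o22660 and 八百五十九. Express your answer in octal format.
Convert 0o22660 (octal) → 2×4096 + 2×512 + 6×64 + 6×8 = 9648 (decimal)
Convert 八百五十九 (Chinese numeral) → 8×100 + 5×10 + 9 = 859 (decimal)
Compute 9648 + 859 = 10507
Convert 10507 (decimal) → 10507 = 2×4096 + 4×512 + 4×64 + 1×8 + 3 → 0o24413 (octal)
0o24413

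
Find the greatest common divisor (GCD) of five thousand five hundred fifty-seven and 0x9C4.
Convert five thousand five hundred fifty-seven (English words) → 5×1000 + 5×100 + 57 = 5557 (decimal)
Convert 0x9C4 (hexadecimal) → 9×256 + 12×16 + 4 = 2500 (decimal)
Compute gcd(5557, 2500) = 1
1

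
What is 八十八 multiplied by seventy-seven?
Convert 八十八 (Chinese numeral) → 8×10 + 8 = 88 (decimal)
Convert seventy-seven (English words) → 77 (decimal)
Compute 88 × 77 = 6776
6776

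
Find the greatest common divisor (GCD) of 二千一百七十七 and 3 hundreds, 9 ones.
Convert 二千一百七十七 (Chinese numeral) → 2×1000 + 1×100 + 7×10 + 7 = 2177 (decimal)
Convert 3 hundreds, 9 ones (place-value notation) → 3×100 + 9 = 309 (decimal)
Compute gcd(2177, 309) = 1
1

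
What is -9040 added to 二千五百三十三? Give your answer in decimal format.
Convert 二千五百三十三 (Chinese numeral) → 2×1000 + 5×100 + 3×10 + 3 = 2533 (decimal)
Compute -9040 + 2533 = -6507
-6507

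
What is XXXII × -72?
Convert XXXII (Roman numeral) → 10 + 10 + 10 + 1 + 1 = 32 (decimal)
Compute 32 × -72 = -2304
-2304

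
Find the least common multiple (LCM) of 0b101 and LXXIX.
Convert 0b101 (binary) → 4 + 1 = 5 (decimal)
Convert LXXIX (Roman numeral) → 50 + 10 + 10 + 9 = 79 (decimal)
Compute lcm(5, 79) = 395
395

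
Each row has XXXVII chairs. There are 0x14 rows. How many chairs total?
Convert XXXVII (Roman numeral) → 10 + 10 + 10 + 5 + 1 + 1 = 37 (decimal)
Convert 0x14 (hexadecimal) → 1×16 + 4 = 20 (decimal)
Compute 37 × 20 = 740
740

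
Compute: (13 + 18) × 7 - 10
Parentheses first: 13 + 18 = 31
Multiply: 31 × 7 = 217
Subtract: 217 - 10 = 207
207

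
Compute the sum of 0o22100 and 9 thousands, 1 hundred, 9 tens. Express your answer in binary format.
Convert 0o22100 (octal) → 2×4096 + 2×512 + 1×64 = 9280 (decimal)
Convert 9 thousands, 1 hundred, 9 tens (place-value notation) → 9×1000 + 1×100 + 9×10 = 9190 (decimal)
Compute 9280 + 9190 = 18470
Convert 18470 (decimal) → 18470 = 16384 + 2048 + 32 + 4 + 2 → 0b100100000100110 (binary)
0b100100000100110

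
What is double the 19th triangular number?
The 19th triangular number = 19×20/2 = 190
Compute 190 × 2 = 380
380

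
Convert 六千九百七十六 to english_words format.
Convert 六千九百七十六 (Chinese numeral) → 6×1000 + 9×100 + 7×10 + 6 = 6976 (decimal)
Convert 6976 (decimal) → 6976 = 6×1000 + 9×100 + 76 → six thousand nine hundred seventy-six (English words)
six thousand nine hundred seventy-six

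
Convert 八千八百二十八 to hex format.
Convert 八千八百二十八 (Chinese numeral) → 8×1000 + 8×100 + 2×10 + 8 = 8828 (decimal)
Convert 8828 (decimal) → 8828 = 2×4096 + 2×256 + 7×16 + 12 → 0x227C (hexadecimal)
0x227C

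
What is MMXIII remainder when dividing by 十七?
Convert MMXIII (Roman numeral) → 1000 + 1000 + 10 + 1 + 1 + 1 = 2013 (decimal)
Convert 十七 (Chinese numeral) → 1×10 + 7 = 17 (decimal)
Compute 2013 mod 17 = 7
7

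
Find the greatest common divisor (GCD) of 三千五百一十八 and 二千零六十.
Convert 三千五百一十八 (Chinese numeral) → 3×1000 + 5×100 + 1×10 + 8 = 3518 (decimal)
Convert 二千零六十 (Chinese numeral) → 2×1000 + 6×10 = 2060 (decimal)
Compute gcd(3518, 2060) = 2
2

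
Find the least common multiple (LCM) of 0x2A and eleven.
Convert 0x2A (hexadecimal) → 2×16 + 10 = 42 (decimal)
Convert eleven (English words) → 11 (decimal)
Compute lcm(42, 11) = 462
462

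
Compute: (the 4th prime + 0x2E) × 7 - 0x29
Convert the 4th prime (prime index) → 7 (decimal)
Convert 0x2E (hexadecimal) → 2×16 + 14 = 46 (decimal)
Convert 0x29 (hexadecimal) → 2×16 + 9 = 41 (decimal)
Expression in decimal: (7 + 46) × 7 - 41
Parentheses first: 7 + 46 = 53
Multiply: 53 × 7 = 371
Subtract: 371 - 41 = 330
330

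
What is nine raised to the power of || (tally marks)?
Convert nine (English words) → 9 (decimal)
Convert || (tally marks) → 2 (decimal)
Compute 9 ^ 2 = 81
81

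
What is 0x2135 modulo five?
Convert 0x2135 (hexadecimal) → 2×4096 + 1×256 + 3×16 + 5 = 8501 (decimal)
Convert five (English words) → 5 (decimal)
Compute 8501 mod 5 = 1
1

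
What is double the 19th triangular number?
The 19th triangular number = 19×20/2 = 190
Compute 190 × 2 = 380
380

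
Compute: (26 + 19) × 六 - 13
Convert 六 (Chinese numeral) → 6 (decimal)
Expression in decimal: (26 + 19) × 6 - 13
Parentheses first: 26 + 19 = 45
Multiply: 45 × 6 = 270
Subtract: 270 - 13 = 257
257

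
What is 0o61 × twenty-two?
Convert 0o61 (octal) → 6×8 + 1 = 49 (decimal)
Convert twenty-two (English words) → 22 (decimal)
Compute 49 × 22 = 1078
1078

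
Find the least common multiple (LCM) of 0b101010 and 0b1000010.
Convert 0b101010 (binary) → 32 + 8 + 2 = 42 (decimal)
Convert 0b1000010 (binary) → 64 + 2 = 66 (decimal)
Compute lcm(42, 66) = 462
462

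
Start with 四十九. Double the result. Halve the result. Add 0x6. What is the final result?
Convert 四十九 (Chinese numeral) → 4×10 + 9 = 49 (decimal)
Start: 49
49 × 2 = 98
98 ÷ 2 = 49
Convert 0x6 (hexadecimal) → 6 (decimal)
49 + 6 = 55
55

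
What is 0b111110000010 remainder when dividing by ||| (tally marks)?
Convert 0b111110000010 (binary) → 2048 + 1024 + 512 + 256 + 128 + 2 = 3970 (decimal)
Convert ||| (tally marks) → 3 (decimal)
Compute 3970 mod 3 = 1
1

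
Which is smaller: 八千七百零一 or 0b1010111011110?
Convert 八千七百零一 (Chinese numeral) → 8×1000 + 7×100 + 1 = 8701 (decimal)
Convert 0b1010111011110 (binary) → 4096 + 1024 + 256 + 128 + 64 + 16 + 8 + 4 + 2 = 5598 (decimal)
Compare 8701 vs 5598: smaller = 5598
5598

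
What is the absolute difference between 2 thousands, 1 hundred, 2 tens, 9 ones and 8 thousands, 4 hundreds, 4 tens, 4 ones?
Convert 2 thousands, 1 hundred, 2 tens, 9 ones (place-value notation) → 2×1000 + 1×100 + 2×10 + 9 = 2129 (decimal)
Convert 8 thousands, 4 hundreds, 4 tens, 4 ones (place-value notation) → 8×1000 + 4×100 + 4×10 + 4 = 8444 (decimal)
Compute |2129 - 8444| = 6315
6315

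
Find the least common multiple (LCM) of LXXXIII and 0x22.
Convert LXXXIII (Roman numeral) → 50 + 10 + 10 + 10 + 1 + 1 + 1 = 83 (decimal)
Convert 0x22 (hexadecimal) → 2×16 + 2 = 34 (decimal)
Compute lcm(83, 34) = 2822
2822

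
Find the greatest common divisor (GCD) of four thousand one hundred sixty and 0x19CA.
Convert four thousand one hundred sixty (English words) → 4×1000 + 1×100 + 60 = 4160 (decimal)
Convert 0x19CA (hexadecimal) → 1×4096 + 9×256 + 12×16 + 10 = 6602 (decimal)
Compute gcd(4160, 6602) = 2
2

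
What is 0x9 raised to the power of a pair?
Convert 0x9 (hexadecimal) → 9 (decimal)
Convert a pair (colloquial) → 2 (decimal)
Compute 9 ^ 2 = 81
81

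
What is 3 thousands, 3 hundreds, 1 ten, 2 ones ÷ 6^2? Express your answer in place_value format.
Convert 3 thousands, 3 hundreds, 1 ten, 2 ones (place-value notation) → 3×1000 + 3×100 + 1×10 + 2 = 3312 (decimal)
Convert 6^2 (power) → 36 (decimal)
Compute 3312 ÷ 36 = 92
Convert 92 (decimal) → 92 = 9×10 + 2 → 9 tens, 2 ones (place-value notation)
9 tens, 2 ones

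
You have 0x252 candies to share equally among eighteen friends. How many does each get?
Convert 0x252 (hexadecimal) → 2×256 + 5×16 + 2 = 594 (decimal)
Convert eighteen (English words) → 18 (decimal)
Compute 594 ÷ 18 = 33
33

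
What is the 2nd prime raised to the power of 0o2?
Convert the 2nd prime (prime index) → 3 (decimal)
Convert 0o2 (octal) → 2 (decimal)
Compute 3 ^ 2 = 9
9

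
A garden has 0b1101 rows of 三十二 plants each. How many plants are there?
Convert 三十二 (Chinese numeral) → 3×10 + 2 = 32 (decimal)
Convert 0b1101 (binary) → 8 + 4 + 1 = 13 (decimal)
Compute 32 × 13 = 416
416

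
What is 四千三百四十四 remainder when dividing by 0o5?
Convert 四千三百四十四 (Chinese numeral) → 4×1000 + 3×100 + 4×10 + 4 = 4344 (decimal)
Convert 0o5 (octal) → 5 (decimal)
Compute 4344 mod 5 = 4
4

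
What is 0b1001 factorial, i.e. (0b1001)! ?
Convert 0b1001 (binary) → 8 + 1 = 9 (decimal)
Compute 9! = 362880
362880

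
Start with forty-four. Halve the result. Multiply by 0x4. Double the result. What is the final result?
Convert forty-four (English words) → 44 (decimal)
Start: 44
44 ÷ 2 = 22
Convert 0x4 (hexadecimal) → 4 (decimal)
22 × 4 = 88
88 × 2 = 176
176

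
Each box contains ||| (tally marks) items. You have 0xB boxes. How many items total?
Convert ||| (tally marks) → 3 (decimal)
Convert 0xB (hexadecimal) → 11 (decimal)
Compute 3 × 11 = 33
33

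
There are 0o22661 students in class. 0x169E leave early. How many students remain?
Convert 0o22661 (octal) → 2×4096 + 2×512 + 6×64 + 6×8 + 1 = 9649 (decimal)
Convert 0x169E (hexadecimal) → 1×4096 + 6×256 + 9×16 + 14 = 5790 (decimal)
Compute 9649 - 5790 = 3859
3859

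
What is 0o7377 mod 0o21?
Convert 0o7377 (octal) → 7×512 + 3×64 + 7×8 + 7 = 3839 (decimal)
Convert 0o21 (octal) → 2×8 + 1 = 17 (decimal)
Compute 3839 mod 17 = 14
14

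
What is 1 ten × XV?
Convert 1 ten (place-value notation) → 1×10 = 10 (decimal)
Convert XV (Roman numeral) → 10 + 5 = 15 (decimal)
Compute 10 × 15 = 150
150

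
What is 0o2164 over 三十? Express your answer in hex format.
Convert 0o2164 (octal) → 2×512 + 1×64 + 6×8 + 4 = 1140 (decimal)
Convert 三十 (Chinese numeral) → 3×10 = 30 (decimal)
Compute 1140 ÷ 30 = 38
Convert 38 (decimal) → 38 = 2×16 + 6 → 0x26 (hexadecimal)
0x26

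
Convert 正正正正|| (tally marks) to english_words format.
Convert 正正正正|| (tally marks) → 5 + 5 + 5 + 5 + 2 = 22 (decimal)
Convert 22 (decimal) → twenty-two (English words)
twenty-two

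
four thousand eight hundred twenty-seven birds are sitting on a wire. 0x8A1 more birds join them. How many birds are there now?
Convert four thousand eight hundred twenty-seven (English words) → 4×1000 + 8×100 + 27 = 4827 (decimal)
Convert 0x8A1 (hexadecimal) → 8×256 + 10×16 + 1 = 2209 (decimal)
Compute 4827 + 2209 = 7036
7036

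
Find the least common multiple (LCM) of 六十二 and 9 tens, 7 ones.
Convert 六十二 (Chinese numeral) → 6×10 + 2 = 62 (decimal)
Convert 9 tens, 7 ones (place-value notation) → 9×10 + 7 = 97 (decimal)
Compute lcm(62, 97) = 6014
6014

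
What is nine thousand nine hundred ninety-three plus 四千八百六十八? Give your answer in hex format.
Convert nine thousand nine hundred ninety-three (English words) → 9×1000 + 9×100 + 93 = 9993 (decimal)
Convert 四千八百六十八 (Chinese numeral) → 4×1000 + 8×100 + 6×10 + 8 = 4868 (decimal)
Compute 9993 + 4868 = 14861
Convert 14861 (decimal) → 14861 = 3×4096 + 10×256 + 13 → 0x3A0D (hexadecimal)
0x3A0D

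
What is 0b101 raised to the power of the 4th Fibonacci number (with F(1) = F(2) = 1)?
Convert 0b101 (binary) → 4 + 1 = 5 (decimal)
Convert the 4th Fibonacci number (with F(1) = F(2) = 1) (Fibonacci index) → 1, 1, 2, 3 → 3 (decimal)
Compute 5 ^ 3 = 125
125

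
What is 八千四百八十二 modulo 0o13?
Convert 八千四百八十二 (Chinese numeral) → 8×1000 + 4×100 + 8×10 + 2 = 8482 (decimal)
Convert 0o13 (octal) → 1×8 + 3 = 11 (decimal)
Compute 8482 mod 11 = 1
1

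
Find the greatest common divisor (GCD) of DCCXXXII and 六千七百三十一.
Convert DCCXXXII (Roman numeral) → 500 + 100 + 100 + 10 + 10 + 10 + 1 + 1 = 732 (decimal)
Convert 六千七百三十一 (Chinese numeral) → 6×1000 + 7×100 + 3×10 + 1 = 6731 (decimal)
Compute gcd(732, 6731) = 1
1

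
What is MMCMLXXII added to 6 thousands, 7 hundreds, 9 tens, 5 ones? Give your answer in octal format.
Convert MMCMLXXII (Roman numeral) → 1000 + 1000 + 900 + 50 + 10 + 10 + 1 + 1 = 2972 (decimal)
Convert 6 thousands, 7 hundreds, 9 tens, 5 ones (place-value notation) → 6×1000 + 7×100 + 9×10 + 5 = 6795 (decimal)
Compute 2972 + 6795 = 9767
Convert 9767 (decimal) → 9767 = 2×4096 + 3×512 + 4×8 + 7 → 0o23047 (octal)
0o23047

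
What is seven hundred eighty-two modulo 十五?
Convert seven hundred eighty-two (English words) → 7×100 + 82 = 782 (decimal)
Convert 十五 (Chinese numeral) → 1×10 + 5 = 15 (decimal)
Compute 782 mod 15 = 2
2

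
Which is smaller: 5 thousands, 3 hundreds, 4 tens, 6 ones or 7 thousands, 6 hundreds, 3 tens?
Convert 5 thousands, 3 hundreds, 4 tens, 6 ones (place-value notation) → 5×1000 + 3×100 + 4×10 + 6 = 5346 (decimal)
Convert 7 thousands, 6 hundreds, 3 tens (place-value notation) → 7×1000 + 6×100 + 3×10 = 7630 (decimal)
Compare 5346 vs 7630: smaller = 5346
5346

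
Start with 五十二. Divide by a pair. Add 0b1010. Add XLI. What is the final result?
Convert 五十二 (Chinese numeral) → 5×10 + 2 = 52 (decimal)
Start: 52
Convert a pair (colloquial) → 2 (decimal)
52 ÷ 2 = 26
Convert 0b1010 (binary) → 8 + 2 = 10 (decimal)
26 + 10 = 36
Convert XLI (Roman numeral) → 40 + 1 = 41 (decimal)
36 + 41 = 77
77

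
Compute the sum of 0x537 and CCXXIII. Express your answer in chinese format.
Convert 0x537 (hexadecimal) → 5×256 + 3×16 + 7 = 1335 (decimal)
Convert CCXXIII (Roman numeral) → 100 + 100 + 10 + 10 + 1 + 1 + 1 = 223 (decimal)
Compute 1335 + 223 = 1558
Convert 1558 (decimal) → 1558 = 1×1000 + 5×100 + 5×10 + 8 → 一千五百五十八 (Chinese numeral)
一千五百五十八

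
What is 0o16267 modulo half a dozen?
Convert 0o16267 (octal) → 1×4096 + 6×512 + 2×64 + 6×8 + 7 = 7351 (decimal)
Convert half a dozen (colloquial) → 6 (decimal)
Compute 7351 mod 6 = 1
1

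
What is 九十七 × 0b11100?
Convert 九十七 (Chinese numeral) → 9×10 + 7 = 97 (decimal)
Convert 0b11100 (binary) → 16 + 8 + 4 = 28 (decimal)
Compute 97 × 28 = 2716
2716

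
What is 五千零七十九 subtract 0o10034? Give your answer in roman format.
Convert 五千零七十九 (Chinese numeral) → 5×1000 + 7×10 + 9 = 5079 (decimal)
Convert 0o10034 (octal) → 1×4096 + 3×8 + 4 = 4124 (decimal)
Compute 5079 - 4124 = 955
Convert 955 (decimal) → 955 = 900 + 50 + 5 → CMLV (Roman numeral)
CMLV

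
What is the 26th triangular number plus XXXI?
The 26th triangular number = 26×27/2 = 351
Convert XXXI (Roman numeral) → 10 + 10 + 10 + 1 = 31 (decimal)
Compute 351 + 31 = 382
382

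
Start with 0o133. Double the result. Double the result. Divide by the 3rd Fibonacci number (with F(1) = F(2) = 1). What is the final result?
Convert 0o133 (octal) → 1×64 + 3×8 + 3 = 91 (decimal)
Start: 91
91 × 2 = 182
182 × 2 = 364
Convert the 3rd Fibonacci number (with F(1) = F(2) = 1) (Fibonacci index) → 1, 1, 2 → 2 (decimal)
364 ÷ 2 = 182
182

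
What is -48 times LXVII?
Convert LXVII (Roman numeral) → 50 + 10 + 5 + 1 + 1 = 67 (decimal)
Compute -48 × 67 = -3216
-3216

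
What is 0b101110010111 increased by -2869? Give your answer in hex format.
Convert 0b101110010111 (binary) → 2048 + 512 + 256 + 128 + 16 + 4 + 2 + 1 = 2967 (decimal)
Compute 2967 + -2869 = 98
Convert 98 (decimal) → 98 = 6×16 + 2 → 0x62 (hexadecimal)
0x62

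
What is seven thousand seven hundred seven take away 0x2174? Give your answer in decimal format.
Convert seven thousand seven hundred seven (English words) → 7×1000 + 7×100 + 7 = 7707 (decimal)
Convert 0x2174 (hexadecimal) → 2×4096 + 1×256 + 7×16 + 4 = 8564 (decimal)
Compute 7707 - 8564 = -857
-857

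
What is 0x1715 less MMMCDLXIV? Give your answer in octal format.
Convert 0x1715 (hexadecimal) → 1×4096 + 7×256 + 1×16 + 5 = 5909 (decimal)
Convert MMMCDLXIV (Roman numeral) → 1000 + 1000 + 1000 + 400 + 50 + 10 + 4 = 3464 (decimal)
Compute 5909 - 3464 = 2445
Convert 2445 (decimal) → 2445 = 4×512 + 6×64 + 1×8 + 5 → 0o4615 (octal)
0o4615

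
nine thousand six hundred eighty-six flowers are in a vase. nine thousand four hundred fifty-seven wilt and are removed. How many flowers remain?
Convert nine thousand six hundred eighty-six (English words) → 9×1000 + 6×100 + 86 = 9686 (decimal)
Convert nine thousand four hundred fifty-seven (English words) → 9×1000 + 4×100 + 57 = 9457 (decimal)
Compute 9686 - 9457 = 229
229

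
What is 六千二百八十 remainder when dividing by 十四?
Convert 六千二百八十 (Chinese numeral) → 6×1000 + 2×100 + 8×10 = 6280 (decimal)
Convert 十四 (Chinese numeral) → 1×10 + 4 = 14 (decimal)
Compute 6280 mod 14 = 8
8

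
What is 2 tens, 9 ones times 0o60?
Convert 2 tens, 9 ones (place-value notation) → 2×10 + 9 = 29 (decimal)
Convert 0o60 (octal) → 6×8 = 48 (decimal)
Compute 29 × 48 = 1392
1392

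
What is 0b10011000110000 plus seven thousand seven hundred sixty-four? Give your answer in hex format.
Convert 0b10011000110000 (binary) → 8192 + 1024 + 512 + 32 + 16 = 9776 (decimal)
Convert seven thousand seven hundred sixty-four (English words) → 7×1000 + 7×100 + 64 = 7764 (decimal)
Compute 9776 + 7764 = 17540
Convert 17540 (decimal) → 17540 = 4×4096 + 4×256 + 8×16 + 4 → 0x4484 (hexadecimal)
0x4484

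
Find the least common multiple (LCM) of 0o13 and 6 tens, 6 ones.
Convert 0o13 (octal) → 1×8 + 3 = 11 (decimal)
Convert 6 tens, 6 ones (place-value notation) → 6×10 + 6 = 66 (decimal)
Compute lcm(11, 66) = 66
66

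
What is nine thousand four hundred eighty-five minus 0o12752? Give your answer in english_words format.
Convert nine thousand four hundred eighty-five (English words) → 9×1000 + 4×100 + 85 = 9485 (decimal)
Convert 0o12752 (octal) → 1×4096 + 2×512 + 7×64 + 5×8 + 2 = 5610 (decimal)
Compute 9485 - 5610 = 3875
Convert 3875 (decimal) → 3875 = 3×1000 + 8×100 + 75 → three thousand eight hundred seventy-five (English words)
three thousand eight hundred seventy-five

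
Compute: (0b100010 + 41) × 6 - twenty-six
Convert 0b100010 (binary) → 32 + 2 = 34 (decimal)
Convert twenty-six (English words) → 26 (decimal)
Expression in decimal: (34 + 41) × 6 - 26
Parentheses first: 34 + 41 = 75
Multiply: 75 × 6 = 450
Subtract: 450 - 26 = 424
424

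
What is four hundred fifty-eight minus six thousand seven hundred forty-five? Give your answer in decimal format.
Convert four hundred fifty-eight (English words) → 4×100 + 58 = 458 (decimal)
Convert six thousand seven hundred forty-five (English words) → 6×1000 + 7×100 + 45 = 6745 (decimal)
Compute 458 - 6745 = -6287
-6287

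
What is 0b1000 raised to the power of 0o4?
Convert 0b1000 (binary) → 8 (decimal)
Convert 0o4 (octal) → 4 (decimal)
Compute 8 ^ 4 = 4096
4096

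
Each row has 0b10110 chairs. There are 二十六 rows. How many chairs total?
Convert 0b10110 (binary) → 16 + 4 + 2 = 22 (decimal)
Convert 二十六 (Chinese numeral) → 2×10 + 6 = 26 (decimal)
Compute 22 × 26 = 572
572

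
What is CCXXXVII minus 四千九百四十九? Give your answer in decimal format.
Convert CCXXXVII (Roman numeral) → 100 + 100 + 10 + 10 + 10 + 5 + 1 + 1 = 237 (decimal)
Convert 四千九百四十九 (Chinese numeral) → 4×1000 + 9×100 + 4×10 + 9 = 4949 (decimal)
Compute 237 - 4949 = -4712
-4712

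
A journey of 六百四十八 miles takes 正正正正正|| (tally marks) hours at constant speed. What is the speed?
Convert 六百四十八 (Chinese numeral) → 6×100 + 4×10 + 8 = 648 (decimal)
Convert 正正正正正|| (tally marks) → 5 + 5 + 5 + 5 + 5 + 2 = 27 (decimal)
Compute 648 ÷ 27 = 24
24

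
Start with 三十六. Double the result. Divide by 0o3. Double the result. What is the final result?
Convert 三十六 (Chinese numeral) → 3×10 + 6 = 36 (decimal)
Start: 36
36 × 2 = 72
Convert 0o3 (octal) → 3 (decimal)
72 ÷ 3 = 24
24 × 2 = 48
48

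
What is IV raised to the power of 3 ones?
Convert IV (Roman numeral) → 4 (decimal)
Convert 3 ones (place-value notation) → 3 (decimal)
Compute 4 ^ 3 = 64
64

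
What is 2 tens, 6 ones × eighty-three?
Convert 2 tens, 6 ones (place-value notation) → 2×10 + 6 = 26 (decimal)
Convert eighty-three (English words) → 83 (decimal)
Compute 26 × 83 = 2158
2158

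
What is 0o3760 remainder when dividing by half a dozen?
Convert 0o3760 (octal) → 3×512 + 7×64 + 6×8 = 2032 (decimal)
Convert half a dozen (colloquial) → 6 (decimal)
Compute 2032 mod 6 = 4
4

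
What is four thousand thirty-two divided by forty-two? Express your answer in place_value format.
Convert four thousand thirty-two (English words) → 4×1000 + 32 = 4032 (decimal)
Convert forty-two (English words) → 42 (decimal)
Compute 4032 ÷ 42 = 96
Convert 96 (decimal) → 96 = 9×10 + 6 → 9 tens, 6 ones (place-value notation)
9 tens, 6 ones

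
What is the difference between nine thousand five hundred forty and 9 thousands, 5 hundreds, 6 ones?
Convert nine thousand five hundred forty (English words) → 9×1000 + 5×100 + 40 = 9540 (decimal)
Convert 9 thousands, 5 hundreds, 6 ones (place-value notation) → 9×1000 + 5×100 + 6 = 9506 (decimal)
Difference: |9540 - 9506| = 34
34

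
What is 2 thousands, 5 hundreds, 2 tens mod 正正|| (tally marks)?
Convert 2 thousands, 5 hundreds, 2 tens (place-value notation) → 2×1000 + 5×100 + 2×10 = 2520 (decimal)
Convert 正正|| (tally marks) → 5 + 5 + 2 = 12 (decimal)
Compute 2520 mod 12 = 0
0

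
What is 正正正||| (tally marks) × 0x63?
Convert 正正正||| (tally marks) → 5 + 5 + 5 + 3 = 18 (decimal)
Convert 0x63 (hexadecimal) → 6×16 + 3 = 99 (decimal)
Compute 18 × 99 = 1782
1782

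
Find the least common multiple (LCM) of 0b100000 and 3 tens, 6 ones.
Convert 0b100000 (binary) → 32 (decimal)
Convert 3 tens, 6 ones (place-value notation) → 3×10 + 6 = 36 (decimal)
Compute lcm(32, 36) = 288
288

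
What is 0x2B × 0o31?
Convert 0x2B (hexadecimal) → 2×16 + 11 = 43 (decimal)
Convert 0o31 (octal) → 3×8 + 1 = 25 (decimal)
Compute 43 × 25 = 1075
1075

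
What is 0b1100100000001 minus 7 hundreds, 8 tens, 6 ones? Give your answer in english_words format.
Convert 0b1100100000001 (binary) → 4096 + 2048 + 256 + 1 = 6401 (decimal)
Convert 7 hundreds, 8 tens, 6 ones (place-value notation) → 7×100 + 8×10 + 6 = 786 (decimal)
Compute 6401 - 786 = 5615
Convert 5615 (decimal) → 5615 = 5×1000 + 6×100 + 15 → five thousand six hundred fifteen (English words)
five thousand six hundred fifteen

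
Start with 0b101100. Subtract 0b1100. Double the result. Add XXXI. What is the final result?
Convert 0b101100 (binary) → 32 + 8 + 4 = 44 (decimal)
Start: 44
Convert 0b1100 (binary) → 8 + 4 = 12 (decimal)
44 - 12 = 32
32 × 2 = 64
Convert XXXI (Roman numeral) → 10 + 10 + 10 + 1 = 31 (decimal)
64 + 31 = 95
95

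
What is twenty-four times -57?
Convert twenty-four (English words) → 24 (decimal)
Compute 24 × -57 = -1368
-1368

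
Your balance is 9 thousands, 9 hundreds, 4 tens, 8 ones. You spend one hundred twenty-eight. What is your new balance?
Convert 9 thousands, 9 hundreds, 4 tens, 8 ones (place-value notation) → 9×1000 + 9×100 + 4×10 + 8 = 9948 (decimal)
Convert one hundred twenty-eight (English words) → 1×100 + 28 = 128 (decimal)
Compute 9948 - 128 = 9820
9820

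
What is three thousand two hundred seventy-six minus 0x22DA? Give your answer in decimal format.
Convert three thousand two hundred seventy-six (English words) → 3×1000 + 2×100 + 76 = 3276 (decimal)
Convert 0x22DA (hexadecimal) → 2×4096 + 2×256 + 13×16 + 10 = 8922 (decimal)
Compute 3276 - 8922 = -5646
-5646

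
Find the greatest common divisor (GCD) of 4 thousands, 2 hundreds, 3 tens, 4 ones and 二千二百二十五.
Convert 4 thousands, 2 hundreds, 3 tens, 4 ones (place-value notation) → 4×1000 + 2×100 + 3×10 + 4 = 4234 (decimal)
Convert 二千二百二十五 (Chinese numeral) → 2×1000 + 2×100 + 2×10 + 5 = 2225 (decimal)
Compute gcd(4234, 2225) = 1
1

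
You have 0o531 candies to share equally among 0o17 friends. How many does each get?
Convert 0o531 (octal) → 5×64 + 3×8 + 1 = 345 (decimal)
Convert 0o17 (octal) → 1×8 + 7 = 15 (decimal)
Compute 345 ÷ 15 = 23
23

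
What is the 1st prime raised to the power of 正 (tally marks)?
Convert the 1st prime (prime index) → 2 (decimal)
Convert 正 (tally marks) → 5 (decimal)
Compute 2 ^ 5 = 32
32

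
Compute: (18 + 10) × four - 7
Convert four (English words) → 4 (decimal)
Expression in decimal: (18 + 10) × 4 - 7
Parentheses first: 18 + 10 = 28
Multiply: 28 × 4 = 112
Subtract: 112 - 7 = 105
105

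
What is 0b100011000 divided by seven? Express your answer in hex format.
Convert 0b100011000 (binary) → 256 + 16 + 8 = 280 (decimal)
Convert seven (English words) → 7 (decimal)
Compute 280 ÷ 7 = 40
Convert 40 (decimal) → 40 = 2×16 + 8 → 0x28 (hexadecimal)
0x28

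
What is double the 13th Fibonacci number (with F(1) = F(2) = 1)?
The 13th Fibonacci number (with F(1) = F(2) = 1): 1, 1, 2, 3, 5, 8, 13, 21, 34, 55, 89, 144, 233 → 233
Compute 233 × 2 = 466
466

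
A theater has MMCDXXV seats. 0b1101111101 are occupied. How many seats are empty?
Convert MMCDXXV (Roman numeral) → 1000 + 1000 + 400 + 10 + 10 + 5 = 2425 (decimal)
Convert 0b1101111101 (binary) → 512 + 256 + 64 + 32 + 16 + 8 + 4 + 1 = 893 (decimal)
Compute 2425 - 893 = 1532
1532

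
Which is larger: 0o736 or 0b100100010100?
Convert 0o736 (octal) → 7×64 + 3×8 + 6 = 478 (decimal)
Convert 0b100100010100 (binary) → 2048 + 256 + 16 + 4 = 2324 (decimal)
Compare 478 vs 2324: larger = 2324
2324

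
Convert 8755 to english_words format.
Convert 8755 (decimal) → 8755 = 8×1000 + 7×100 + 55 → eight thousand seven hundred fifty-five (English words)
eight thousand seven hundred fifty-five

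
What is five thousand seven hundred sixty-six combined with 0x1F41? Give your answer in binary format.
Convert five thousand seven hundred sixty-six (English words) → 5×1000 + 7×100 + 66 = 5766 (decimal)
Convert 0x1F41 (hexadecimal) → 1×4096 + 15×256 + 4×16 + 1 = 8001 (decimal)
Compute 5766 + 8001 = 13767
Convert 13767 (decimal) → 13767 = 8192 + 4096 + 1024 + 256 + 128 + 64 + 4 + 2 + 1 → 0b11010111000111 (binary)
0b11010111000111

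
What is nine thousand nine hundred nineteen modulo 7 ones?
Convert nine thousand nine hundred nineteen (English words) → 9×1000 + 9×100 + 19 = 9919 (decimal)
Convert 7 ones (place-value notation) → 7 (decimal)
Compute 9919 mod 7 = 0
0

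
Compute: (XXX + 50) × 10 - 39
Convert XXX (Roman numeral) → 10 + 10 + 10 = 30 (decimal)
Expression in decimal: (30 + 50) × 10 - 39
Parentheses first: 30 + 50 = 80
Multiply: 80 × 10 = 800
Subtract: 800 - 39 = 761
761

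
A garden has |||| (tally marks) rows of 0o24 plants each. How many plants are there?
Convert 0o24 (octal) → 2×8 + 4 = 20 (decimal)
Convert |||| (tally marks) → 4 (decimal)
Compute 20 × 4 = 80
80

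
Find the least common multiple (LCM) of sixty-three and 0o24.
Convert sixty-three (English words) → 63 (decimal)
Convert 0o24 (octal) → 2×8 + 4 = 20 (decimal)
Compute lcm(63, 20) = 1260
1260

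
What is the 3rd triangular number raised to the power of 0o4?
Convert the 3rd triangular number (triangular index) → 3×4/2 = 6 (decimal)
Convert 0o4 (octal) → 4 (decimal)
Compute 6 ^ 4 = 1296
1296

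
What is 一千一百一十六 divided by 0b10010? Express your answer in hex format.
Convert 一千一百一十六 (Chinese numeral) → 1×1000 + 1×100 + 1×10 + 6 = 1116 (decimal)
Convert 0b10010 (binary) → 16 + 2 = 18 (decimal)
Compute 1116 ÷ 18 = 62
Convert 62 (decimal) → 62 = 3×16 + 14 → 0x3E (hexadecimal)
0x3E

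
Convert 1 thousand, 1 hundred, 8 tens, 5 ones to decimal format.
Convert 1 thousand, 1 hundred, 8 tens, 5 ones (place-value notation) → 1×1000 + 1×100 + 8×10 + 5 = 1185 (decimal)
1185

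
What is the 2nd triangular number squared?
The 2nd triangular number = 2×3/2 = 3
Compute 3² = 3 × 3 = 9
9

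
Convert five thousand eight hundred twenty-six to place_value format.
Convert five thousand eight hundred twenty-six (English words) → 5×1000 + 8×100 + 26 = 5826 (decimal)
Convert 5826 (decimal) → 5826 = 5×1000 + 8×100 + 2×10 + 6 → 5 thousands, 8 hundreds, 2 tens, 6 ones (place-value notation)
5 thousands, 8 hundreds, 2 tens, 6 ones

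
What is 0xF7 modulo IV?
Convert 0xF7 (hexadecimal) → 15×16 + 7 = 247 (decimal)
Convert IV (Roman numeral) → 4 (decimal)
Compute 247 mod 4 = 3
3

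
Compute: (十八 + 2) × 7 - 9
Convert 十八 (Chinese numeral) → 1×10 + 8 = 18 (decimal)
Expression in decimal: (18 + 2) × 7 - 9
Parentheses first: 18 + 2 = 20
Multiply: 20 × 7 = 140
Subtract: 140 - 9 = 131
131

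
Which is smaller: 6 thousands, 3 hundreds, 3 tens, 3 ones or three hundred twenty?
Convert 6 thousands, 3 hundreds, 3 tens, 3 ones (place-value notation) → 6×1000 + 3×100 + 3×10 + 3 = 6333 (decimal)
Convert three hundred twenty (English words) → 3×100 + 20 = 320 (decimal)
Compare 6333 vs 320: smaller = 320
320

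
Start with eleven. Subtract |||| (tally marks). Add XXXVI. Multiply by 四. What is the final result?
Convert eleven (English words) → 11 (decimal)
Start: 11
Convert |||| (tally marks) → 4 (decimal)
11 - 4 = 7
Convert XXXVI (Roman numeral) → 10 + 10 + 10 + 5 + 1 = 36 (decimal)
7 + 36 = 43
Convert 四 (Chinese numeral) → 4 (decimal)
43 × 4 = 172
172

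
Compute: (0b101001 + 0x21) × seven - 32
Convert 0b101001 (binary) → 32 + 8 + 1 = 41 (decimal)
Convert 0x21 (hexadecimal) → 2×16 + 1 = 33 (decimal)
Convert seven (English words) → 7 (decimal)
Expression in decimal: (41 + 33) × 7 - 32
Parentheses first: 41 + 33 = 74
Multiply: 74 × 7 = 518
Subtract: 518 - 32 = 486
486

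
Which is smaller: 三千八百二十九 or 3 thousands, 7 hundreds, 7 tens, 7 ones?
Convert 三千八百二十九 (Chinese numeral) → 3×1000 + 8×100 + 2×10 + 9 = 3829 (decimal)
Convert 3 thousands, 7 hundreds, 7 tens, 7 ones (place-value notation) → 3×1000 + 7×100 + 7×10 + 7 = 3777 (decimal)
Compare 3829 vs 3777: smaller = 3777
3777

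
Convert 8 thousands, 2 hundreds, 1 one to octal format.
Convert 8 thousands, 2 hundreds, 1 one (place-value notation) → 8×1000 + 2×100 + 1 = 8201 (decimal)
Convert 8201 (decimal) → 8201 = 2×4096 + 1×8 + 1 → 0o20011 (octal)
0o20011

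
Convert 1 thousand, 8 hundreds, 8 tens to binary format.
Convert 1 thousand, 8 hundreds, 8 tens (place-value notation) → 1×1000 + 8×100 + 8×10 = 1880 (decimal)
Convert 1880 (decimal) → 1880 = 1024 + 512 + 256 + 64 + 16 + 8 → 0b11101011000 (binary)
0b11101011000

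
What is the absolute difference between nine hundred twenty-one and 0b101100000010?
Convert nine hundred twenty-one (English words) → 9×100 + 21 = 921 (decimal)
Convert 0b101100000010 (binary) → 2048 + 512 + 256 + 2 = 2818 (decimal)
Compute |921 - 2818| = 1897
1897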